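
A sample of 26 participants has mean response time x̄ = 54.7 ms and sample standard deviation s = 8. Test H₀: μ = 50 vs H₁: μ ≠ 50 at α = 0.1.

t = (x̄ - μ₀)/(s/√n) = (54.7 - 50)/(8/√26) = 2.996. df = 25, critical t = ±1.708. Reject H₀.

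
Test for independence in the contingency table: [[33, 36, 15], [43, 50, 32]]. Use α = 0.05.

χ² = 1.769. df = 2, critical = 5.991. Fail to reject H₀. No evidence of dependence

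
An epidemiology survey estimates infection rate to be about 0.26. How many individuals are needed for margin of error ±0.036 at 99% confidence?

n = z²p(1-p)/E² = 2.576²×0.26×0.74/0.036² = 985.1 → n = 986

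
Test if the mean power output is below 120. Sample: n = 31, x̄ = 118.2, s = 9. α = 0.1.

t = (118.2 - 120)/(9/√31) = -1.114, df = 30. Critical t = -1.31. Fail to reject H₀.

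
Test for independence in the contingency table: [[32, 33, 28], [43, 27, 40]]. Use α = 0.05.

χ² = 2.928. df = 2, critical = 5.991. Fail to reject H₀. No evidence of dependence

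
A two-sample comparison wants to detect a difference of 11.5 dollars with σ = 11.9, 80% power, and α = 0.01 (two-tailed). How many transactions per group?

n per group = 2(z_α/2 + z_β)²σ²/d² = 2×(2.576 + 0.84)²×11.9²/11.5² = 25.0 → n = 25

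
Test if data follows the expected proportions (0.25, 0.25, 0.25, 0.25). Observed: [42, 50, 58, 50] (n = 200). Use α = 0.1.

Expected: [50.0, 50.0, 50.0, 50.0]. χ² = 2.56. df = 3, critical = 6.251. Fail to reject H₀.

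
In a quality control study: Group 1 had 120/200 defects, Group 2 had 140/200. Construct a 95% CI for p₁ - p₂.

p̂₁ = 0.6, p̂₂ = 0.7. Difference = -0.1. CI = (-0.193, -0.007)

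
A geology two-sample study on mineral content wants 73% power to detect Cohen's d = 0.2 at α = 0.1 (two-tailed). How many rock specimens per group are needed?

z_{α/2} = 1.645, z_β = Φ⁻¹(0.73) = 0.613. For small effect (d = 0.2): n per group = 2(z_{α/2} + z_β)²/d² = 2(1.645 + 0.613)²/0.2² = 254.9 → 255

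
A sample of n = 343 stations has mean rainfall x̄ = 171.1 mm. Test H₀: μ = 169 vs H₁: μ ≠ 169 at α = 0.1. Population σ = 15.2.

z = (x̄ - μ₀)/(σ/√n) = (171.1 - 169)/(15.2/√343) = 2.559. Critical value: ±1.645. Since |2.559| > 1.645, Reject H₀.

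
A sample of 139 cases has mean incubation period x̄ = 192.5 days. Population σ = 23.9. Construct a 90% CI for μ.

CI = x̄ ± z*(σ/√n) = 192.5 ± 1.645(23.9/√139) = 192.5 ± 3.33 = (189.17, 195.83)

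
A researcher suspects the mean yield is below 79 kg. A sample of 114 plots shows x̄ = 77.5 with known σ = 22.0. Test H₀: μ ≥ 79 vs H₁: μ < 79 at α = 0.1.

z = -0.728. Critical value: -1.28. Fail to reject H₀.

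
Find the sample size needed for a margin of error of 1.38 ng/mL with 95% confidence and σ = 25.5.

n = (z*σ/E)² = (1.96×25.5/1.38)² = 1311.7 → n = 1312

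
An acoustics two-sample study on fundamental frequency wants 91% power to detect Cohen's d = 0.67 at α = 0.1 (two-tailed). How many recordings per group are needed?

z_{α/2} = 1.645, z_β = Φ⁻¹(0.91) = 1.341. For medium effect (d = 0.67): n per group = 2(z_{α/2} + z_β)²/d² = 2(1.645 + 1.341)²/0.67² = 39.7 → 40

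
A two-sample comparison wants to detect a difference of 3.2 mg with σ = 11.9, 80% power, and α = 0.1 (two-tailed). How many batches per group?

n per group = 2(z_α/2 + z_β)²σ²/d² = 2×(1.645 + 0.84)²×11.9²/3.2² = 170.8 → n = 171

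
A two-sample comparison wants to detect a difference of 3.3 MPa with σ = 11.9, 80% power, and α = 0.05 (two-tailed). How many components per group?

n per group = 2(z_α/2 + z_β)²σ²/d² = 2×(1.96 + 0.84)²×11.9²/3.3² = 203.9 → n = 204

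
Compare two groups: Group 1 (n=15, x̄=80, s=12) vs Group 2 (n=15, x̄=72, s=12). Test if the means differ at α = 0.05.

Pooled sp = 12.0. t = 1.826, df = 28. Critical t = ±2.048. Fail to reject H₀.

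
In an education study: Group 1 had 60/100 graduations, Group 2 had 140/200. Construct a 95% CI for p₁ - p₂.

p̂₁ = 0.6, p̂₂ = 0.7. Difference = -0.1. CI = (-0.215, 0.015)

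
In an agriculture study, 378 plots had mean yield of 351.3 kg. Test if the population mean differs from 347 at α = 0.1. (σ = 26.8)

z = (x̄ - μ₀)/(σ/√n) = (351.3 - 347)/(26.8/√378) = 3.119. Critical value: ±1.645. Since |3.119| > 1.645, Reject H₀.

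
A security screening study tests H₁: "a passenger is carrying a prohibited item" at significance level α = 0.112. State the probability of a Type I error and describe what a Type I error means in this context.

P(Type I error) = α = 0.112. A Type I error is rejecting H₀ when H₀ is actually true (false positive) — here, concluding that a passenger is carrying a prohibited item when in fact this is not the case. Consequence: detaining an innocent passenger — delay and inconvenience.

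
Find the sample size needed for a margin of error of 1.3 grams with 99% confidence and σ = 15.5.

n = (z*σ/E)² = (2.576×15.5/1.3)² = 943.3 → n = 944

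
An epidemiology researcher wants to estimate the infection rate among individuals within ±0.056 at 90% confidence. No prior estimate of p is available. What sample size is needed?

Conservative approach: use p = 0.5 (maximizes p(1-p) = 0.25). n = z²(0.25)/E² = 1.645²×0.25/0.056² = 215.7 → n = 216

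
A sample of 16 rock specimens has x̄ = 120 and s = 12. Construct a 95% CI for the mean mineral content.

CI = x̄ ± t*(s/√n) = 120 ± 2.131(12/√16) = (113.61, 126.39)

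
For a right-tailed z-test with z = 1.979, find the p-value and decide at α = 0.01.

p = P(Z > 1.979) = 1 - Φ(1.979) ≈ 0.0239. Since p ≥ 0.01, fail to reject H₀ (not significant) at α = 0.01.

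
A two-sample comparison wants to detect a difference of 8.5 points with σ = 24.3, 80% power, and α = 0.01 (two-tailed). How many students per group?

n per group = 2(z_α/2 + z_β)²σ²/d² = 2×(2.576 + 0.84)²×24.3²/8.5² = 190.7 → n = 191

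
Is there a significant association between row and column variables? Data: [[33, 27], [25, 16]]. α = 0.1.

χ² = 0.356. df = 1, critical = 2.706. Fail to reject H₀. No evidence of dependence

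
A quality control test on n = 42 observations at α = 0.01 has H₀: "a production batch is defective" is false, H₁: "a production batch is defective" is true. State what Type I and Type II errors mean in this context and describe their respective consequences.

Type I (false positive): concluding that a production batch is defective when it is not — scrapping a good batch — wasted material and cost for no reason. Type II (false negative): failing to conclude that a production batch is defective when it is — shipping a defective batch — faulty products reach customers. Which is costlier depends on domain priorities and is a judgement call rather than a statistical fact.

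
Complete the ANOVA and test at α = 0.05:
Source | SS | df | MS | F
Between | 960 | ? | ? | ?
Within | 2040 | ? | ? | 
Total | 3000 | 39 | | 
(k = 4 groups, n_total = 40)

df_between = 3, df_within = 36. MS_between = 320.0, MS_within = 56.67. F = 5.647, F_crit ≈ 2.866. Reject H₀.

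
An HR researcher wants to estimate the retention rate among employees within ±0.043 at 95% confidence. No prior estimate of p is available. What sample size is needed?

Conservative approach: use p = 0.5 (maximizes p(1-p) = 0.25). n = z²(0.25)/E² = 1.96²×0.25/0.043² = 519.4 → n = 520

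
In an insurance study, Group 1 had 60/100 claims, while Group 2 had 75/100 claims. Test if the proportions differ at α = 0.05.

p̂₁ = 0.6, p̂₂ = 0.75, pooled p̂ = 0.675. z = -2.265. Critical: ±1.96. Reject H₀.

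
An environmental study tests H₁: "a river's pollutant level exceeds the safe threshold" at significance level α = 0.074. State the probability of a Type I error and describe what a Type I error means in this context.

P(Type I error) = α = 0.074. A Type I error is rejecting H₀ when H₀ is actually true (false positive) — here, concluding that a river's pollutant level exceeds the safe threshold when in fact this is not the case. Consequence: shutting down a compliant factory unnecessarily.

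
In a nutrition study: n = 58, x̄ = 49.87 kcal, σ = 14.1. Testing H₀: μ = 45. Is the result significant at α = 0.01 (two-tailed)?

z = (49.87 - 45)/(14.1/√58) = 2.63. Since |z| > 2.576, significant at α = 0.01.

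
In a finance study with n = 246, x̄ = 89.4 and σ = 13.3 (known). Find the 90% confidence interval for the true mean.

CI = x̄ ± z*(σ/√n) = 89.4 ± 1.645(13.3/√246) = 89.4 ± 1.39 = (88.01, 90.79)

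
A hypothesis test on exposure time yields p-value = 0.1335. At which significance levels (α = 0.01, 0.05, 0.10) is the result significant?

p = 0.1335. Not significant at any of the given levels.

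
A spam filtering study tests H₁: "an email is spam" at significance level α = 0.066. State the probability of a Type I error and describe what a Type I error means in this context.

P(Type I error) = α = 0.066. A Type I error is rejecting H₀ when H₀ is actually true (false positive) — here, concluding that an email is spam when in fact this is not the case. Consequence: a legitimate email is sent to the spam folder and the user misses it.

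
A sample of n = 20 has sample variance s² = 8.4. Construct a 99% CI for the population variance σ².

df = 19. χ²_{0.005} = 38.582, χ²_{0.995} = 6.844. CI for σ² = ((n-1)s²/χ²_{α/2}, (n-1)s²/χ²_{1-α/2}) = (19·8.4/38.582, 19·8.4/6.844) = (4.14, 23.32)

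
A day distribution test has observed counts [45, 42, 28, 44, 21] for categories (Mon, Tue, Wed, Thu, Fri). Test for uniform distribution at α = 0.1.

Expected = 36 each. χ² = Σ(O-E)²/E = 13.056. df = 4, critical value = 7.779. Reject H₀.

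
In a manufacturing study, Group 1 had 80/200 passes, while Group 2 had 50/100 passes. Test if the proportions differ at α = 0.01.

p̂₁ = 0.4, p̂₂ = 0.5, pooled p̂ = 0.433. z = -1.648. Critical: ±2.576. Fail to reject H₀.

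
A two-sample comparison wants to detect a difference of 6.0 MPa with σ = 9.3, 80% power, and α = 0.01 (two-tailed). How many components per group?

n per group = 2(z_α/2 + z_β)²σ²/d² = 2×(2.576 + 0.84)²×9.3²/6.0² = 56.1 → n = 57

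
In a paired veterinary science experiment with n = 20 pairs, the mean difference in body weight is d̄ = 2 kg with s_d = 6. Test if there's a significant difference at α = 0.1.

t = d̄/(s_d/√n) = 2/(6/√20) = 1.491. df = 19, critical t = ±1.729. Fail to reject H₀.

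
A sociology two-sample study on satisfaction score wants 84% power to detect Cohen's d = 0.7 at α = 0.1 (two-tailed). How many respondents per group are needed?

z_{α/2} = 1.645, z_β = Φ⁻¹(0.84) = 0.994. For medium effect (d = 0.7): n per group = 2(z_{α/2} + z_β)²/d² = 2(1.645 + 0.994)²/0.7² = 28.4 → 29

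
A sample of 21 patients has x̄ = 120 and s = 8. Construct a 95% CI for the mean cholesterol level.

CI = x̄ ± t*(s/√n) = 120 ± 2.086(8/√21) = (116.36, 123.64)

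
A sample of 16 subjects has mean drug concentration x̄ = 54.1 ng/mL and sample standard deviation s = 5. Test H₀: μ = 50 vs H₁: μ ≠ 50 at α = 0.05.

t = (x̄ - μ₀)/(s/√n) = (54.1 - 50)/(5/√16) = 3.28. df = 15, critical t = ±2.131. Reject H₀.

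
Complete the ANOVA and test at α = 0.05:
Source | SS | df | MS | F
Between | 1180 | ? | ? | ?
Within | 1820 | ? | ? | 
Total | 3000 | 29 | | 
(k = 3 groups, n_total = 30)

df_between = 2, df_within = 27. MS_between = 590.0, MS_within = 67.41. F = 8.753, F_crit ≈ 3.354. Reject H₀.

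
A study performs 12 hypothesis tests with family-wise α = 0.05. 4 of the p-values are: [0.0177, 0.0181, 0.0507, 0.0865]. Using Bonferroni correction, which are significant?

Bonferroni α = 0.05/12 = 0.00417. None of the given p-values are significant.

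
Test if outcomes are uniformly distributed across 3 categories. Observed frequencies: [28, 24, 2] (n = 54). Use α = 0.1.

Expected = 18 each. χ² = Σ(O-E)²/E = 21.778. df = 2, critical value = 4.605. Reject H₀.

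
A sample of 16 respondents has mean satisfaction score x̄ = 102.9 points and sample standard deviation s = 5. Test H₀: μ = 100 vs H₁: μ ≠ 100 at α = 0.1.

t = (x̄ - μ₀)/(s/√n) = (102.9 - 100)/(5/√16) = 2.32. df = 15, critical t = ±1.753. Reject H₀.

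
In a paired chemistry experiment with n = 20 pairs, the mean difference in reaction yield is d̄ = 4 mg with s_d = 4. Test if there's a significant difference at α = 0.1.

t = d̄/(s_d/√n) = 4/(4/√20) = 4.472. df = 19, critical t = ±1.729. Reject H₀.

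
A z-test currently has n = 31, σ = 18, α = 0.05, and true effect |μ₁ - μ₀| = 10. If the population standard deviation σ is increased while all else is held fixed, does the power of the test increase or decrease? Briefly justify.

Power decreases: a larger σ inflates the standard error σ/√n, pulling the sampling distribution under H₁ back toward the critical value.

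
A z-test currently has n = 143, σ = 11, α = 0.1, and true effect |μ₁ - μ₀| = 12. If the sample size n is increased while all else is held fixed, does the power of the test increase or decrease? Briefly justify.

Power increases: a larger n shrinks the standard error σ/√n, moving the sampling distribution under H₁ further from the critical value.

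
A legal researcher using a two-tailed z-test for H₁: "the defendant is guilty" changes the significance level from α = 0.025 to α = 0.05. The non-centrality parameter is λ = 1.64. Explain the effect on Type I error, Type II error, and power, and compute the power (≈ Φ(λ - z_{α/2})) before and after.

Increasing α from 0.025 to 0.05:
• Type I error rate increases (α is the Type I rate by definition).
• Critical value moves from z_{α/2} = 2.241 to 1.96, so power = Φ(λ - z_{α/2}) goes from Φ(1.64 - 2.241) = 0.274 to Φ(1.64 - 1.96) = 0.374.
• Type II error rate β = 1 - power therefore decreases (0.726 → 0.626).
Appropriate when false negatives are costly — here, acquitting a guilty person.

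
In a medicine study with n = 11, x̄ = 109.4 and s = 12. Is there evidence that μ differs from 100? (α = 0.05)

t = (x̄ - μ₀)/(s/√n) = (109.4 - 100)/(12/√11) = 2.598. df = 10, critical t = ±2.228. Reject H₀.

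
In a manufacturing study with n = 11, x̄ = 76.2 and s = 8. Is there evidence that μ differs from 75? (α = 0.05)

t = (x̄ - μ₀)/(s/√n) = (76.2 - 75)/(8/√11) = 0.497. df = 10, critical t = ±2.228. Fail to reject H₀.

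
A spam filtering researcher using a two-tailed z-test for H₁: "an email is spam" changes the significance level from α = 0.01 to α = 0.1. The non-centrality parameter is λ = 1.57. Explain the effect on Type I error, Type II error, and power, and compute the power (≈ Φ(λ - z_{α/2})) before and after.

Increasing α from 0.01 to 0.1:
• Type I error rate increases (α is the Type I rate by definition).
• Critical value moves from z_{α/2} = 2.576 to 1.645, so power = Φ(λ - z_{α/2}) goes from Φ(1.57 - 2.576) = 0.157 to Φ(1.57 - 1.645) = 0.47.
• Type II error rate β = 1 - power therefore decreases (0.843 → 0.53).
Appropriate when false negatives are costly — here, a spam email lands in the inbox.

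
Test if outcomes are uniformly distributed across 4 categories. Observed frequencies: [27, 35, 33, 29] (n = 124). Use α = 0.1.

Expected = 31 each. χ² = Σ(O-E)²/E = 1.29. df = 3, critical value = 6.251. Fail to reject H₀.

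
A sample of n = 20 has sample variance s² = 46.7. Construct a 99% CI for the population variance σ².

df = 19. χ²_{0.005} = 38.582, χ²_{0.995} = 6.844. CI for σ² = ((n-1)s²/χ²_{α/2}, (n-1)s²/χ²_{1-α/2}) = (19·46.7/38.582, 19·46.7/6.844) = (23.0, 129.65)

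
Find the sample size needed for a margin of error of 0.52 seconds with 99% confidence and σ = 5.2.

n = (z*σ/E)² = (2.576×5.2/0.52)² = 663.6 → n = 664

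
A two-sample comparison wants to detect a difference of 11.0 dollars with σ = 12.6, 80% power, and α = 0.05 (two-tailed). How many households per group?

n per group = 2(z_α/2 + z_β)²σ²/d² = 2×(1.96 + 0.84)²×12.6²/11.0² = 20.6 → n = 21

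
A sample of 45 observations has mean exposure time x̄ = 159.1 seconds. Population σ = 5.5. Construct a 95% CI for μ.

CI = x̄ ± z*(σ/√n) = 159.1 ± 1.96(5.5/√45) = 159.1 ± 1.61 = (157.49, 160.71)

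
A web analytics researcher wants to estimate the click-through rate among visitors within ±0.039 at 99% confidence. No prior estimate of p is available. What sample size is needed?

Conservative approach: use p = 0.5 (maximizes p(1-p) = 0.25). n = z²(0.25)/E² = 2.576²×0.25/0.039² = 1090.7 → n = 1091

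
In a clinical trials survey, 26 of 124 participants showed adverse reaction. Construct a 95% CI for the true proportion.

p̂ = 0.21. CI = p̂ ± z*√(p̂(1-p̂)/n) = (0.138, 0.281)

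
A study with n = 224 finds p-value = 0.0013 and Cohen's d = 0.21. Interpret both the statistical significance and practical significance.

Statistically significant (p = 0.0013 < 0.05). Cohen's d = 0.21 indicates a small effect size. Both statistical and practical significance should be considered.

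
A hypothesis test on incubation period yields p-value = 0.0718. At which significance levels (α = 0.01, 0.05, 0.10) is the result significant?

p = 0.0718. Significant at: α = 0.1.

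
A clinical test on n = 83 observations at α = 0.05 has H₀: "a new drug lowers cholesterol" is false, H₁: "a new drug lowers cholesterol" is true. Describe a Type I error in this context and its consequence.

Type I error: rejecting H₀ when it is true — concluding that a new drug lowers cholesterol when in fact it is not. Consequence: approving an ineffective drug — patients take a useless medication and may skip effective alternatives.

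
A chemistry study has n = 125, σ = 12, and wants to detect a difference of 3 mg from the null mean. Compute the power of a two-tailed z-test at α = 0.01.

SE = σ/√n = 12/√125 = 1.073. Non-centrality λ = d/SE = 3/1.073 = 2.795. Power ≈ Φ(λ - z_{α/2}) = Φ(2.795 - 2.576) = Φ(0.219) = 0.587.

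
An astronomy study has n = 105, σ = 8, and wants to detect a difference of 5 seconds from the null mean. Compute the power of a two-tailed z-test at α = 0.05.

SE = σ/√n = 8/√105 = 0.781. Non-centrality λ = d/SE = 5/0.781 = 6.404. Power ≈ Φ(λ - z_{α/2}) = Φ(6.404 - 1.96) = Φ(4.444) = 1.0.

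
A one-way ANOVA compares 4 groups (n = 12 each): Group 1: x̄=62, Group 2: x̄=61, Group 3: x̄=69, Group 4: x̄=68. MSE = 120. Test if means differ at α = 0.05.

Grand mean = 65.0. SS_between = 600.0, MS_between = 200.0. F = 1.667, F_crit ≈ 2.816. Fail to reject H₀.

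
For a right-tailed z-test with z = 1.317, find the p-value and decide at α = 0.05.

p = P(Z > 1.317) = 1 - Φ(1.317) ≈ 0.0939. Since p ≥ 0.05, fail to reject H₀ (not significant) at α = 0.05.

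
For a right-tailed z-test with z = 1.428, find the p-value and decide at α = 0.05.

p = P(Z > 1.428) = 1 - Φ(1.428) ≈ 0.0766. Since p ≥ 0.05, fail to reject H₀ (not significant) at α = 0.05.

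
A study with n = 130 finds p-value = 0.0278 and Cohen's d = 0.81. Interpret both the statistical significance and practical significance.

Statistically significant (p = 0.0278 < 0.05). Cohen's d = 0.81 indicates a large effect size. Both statistical and practical significance should be considered.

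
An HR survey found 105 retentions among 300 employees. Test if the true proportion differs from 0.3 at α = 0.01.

p̂ = 0.35, p₀ = 0.3. z = (p̂ - p₀)/√(p₀(1-p₀)/n) = 1.89. Critical: ±2.576. Fail to reject H₀.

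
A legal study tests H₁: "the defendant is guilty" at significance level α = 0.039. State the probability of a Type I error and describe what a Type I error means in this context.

P(Type I error) = α = 0.039. A Type I error is rejecting H₀ when H₀ is actually true (false positive) — here, concluding that the defendant is guilty when in fact this is not the case. Consequence: convicting an innocent person.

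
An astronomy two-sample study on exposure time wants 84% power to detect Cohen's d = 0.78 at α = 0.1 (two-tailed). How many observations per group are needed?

z_{α/2} = 1.645, z_β = Φ⁻¹(0.84) = 0.994. For medium effect (d = 0.78): n per group = 2(z_{α/2} + z_β)²/d² = 2(1.645 + 0.994)²/0.78² = 22.9 → 23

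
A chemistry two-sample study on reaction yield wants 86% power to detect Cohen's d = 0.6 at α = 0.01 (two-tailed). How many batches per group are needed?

z_{α/2} = 2.576, z_β = Φ⁻¹(0.86) = 1.08. For medium effect (d = 0.6): n per group = 2(z_{α/2} + z_β)²/d² = 2(2.576 + 1.08)²/0.6² = 74.3 → 75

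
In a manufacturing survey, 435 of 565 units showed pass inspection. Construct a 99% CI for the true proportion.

p̂ = 0.77. CI = p̂ ± z*√(p̂(1-p̂)/n) = (0.724, 0.816)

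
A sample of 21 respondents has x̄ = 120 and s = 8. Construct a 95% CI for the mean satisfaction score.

CI = x̄ ± t*(s/√n) = 120 ± 2.086(8/√21) = (116.36, 123.64)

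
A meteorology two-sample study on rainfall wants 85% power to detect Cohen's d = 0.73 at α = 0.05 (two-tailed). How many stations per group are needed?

z_{α/2} = 1.96, z_β = Φ⁻¹(0.85) = 1.036. For medium effect (d = 0.73): n per group = 2(z_{α/2} + z_β)²/d² = 2(1.96 + 1.036)²/0.73² = 33.7 → 34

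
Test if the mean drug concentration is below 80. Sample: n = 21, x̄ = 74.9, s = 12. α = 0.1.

t = (74.9 - 80)/(12/√21) = -1.948, df = 20. Critical t = -1.325. Reject H₀.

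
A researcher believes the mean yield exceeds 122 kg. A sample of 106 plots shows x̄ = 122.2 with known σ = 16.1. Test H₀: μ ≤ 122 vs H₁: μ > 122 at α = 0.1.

z = 0.128. Critical value: 1.28. Fail to reject H₀.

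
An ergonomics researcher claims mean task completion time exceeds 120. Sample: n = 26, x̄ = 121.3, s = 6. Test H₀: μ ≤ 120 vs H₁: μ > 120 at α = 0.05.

t = (121.3 - 120)/(6/√26) = 1.105, df = 25. Critical t = 1.708. Fail to reject H₀.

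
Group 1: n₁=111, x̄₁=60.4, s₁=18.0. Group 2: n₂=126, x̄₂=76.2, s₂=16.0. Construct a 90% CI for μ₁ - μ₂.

Difference = -15.8. SE = √(18.0²/111 + 16.0²/126) = 2.225. CI = (-19.46, -12.14)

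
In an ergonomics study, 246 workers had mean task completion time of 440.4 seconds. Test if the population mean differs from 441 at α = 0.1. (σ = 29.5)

z = (x̄ - μ₀)/(σ/√n) = (440.4 - 441)/(29.5/√246) = -0.319. Critical value: ±1.645. Since |-0.319| ≤ 1.645, Fail to reject H₀.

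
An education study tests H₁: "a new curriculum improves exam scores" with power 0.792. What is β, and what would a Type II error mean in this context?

β = 1 - power = 1 - 0.792 = 0.208. A Type II error is failing to reject H₀ when H₀ is false (false negative) — here, failing to conclude that a new curriculum improves exam scores when in fact it is true. Consequence: keeping the old curriculum when the new one would have helped students.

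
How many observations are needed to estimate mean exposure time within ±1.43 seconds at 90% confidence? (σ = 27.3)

n = (z*σ/E)² = (1.645×27.3/1.43)² = 986.2 → n = 987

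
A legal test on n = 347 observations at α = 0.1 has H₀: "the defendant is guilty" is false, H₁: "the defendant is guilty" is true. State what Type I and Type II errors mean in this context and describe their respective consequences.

Type I (false positive): concluding that the defendant is guilty when it is not — convicting an innocent person. Type II (false negative): failing to conclude that the defendant is guilty when it is — acquitting a guilty person. Which is costlier depends on domain priorities and is a judgement call rather than a statistical fact.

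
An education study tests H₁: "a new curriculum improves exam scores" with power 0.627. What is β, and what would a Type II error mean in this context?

β = 1 - power = 1 - 0.627 = 0.373. A Type II error is failing to reject H₀ when H₀ is false (false negative) — here, failing to conclude that a new curriculum improves exam scores when in fact it is true. Consequence: keeping the old curriculum when the new one would have helped students.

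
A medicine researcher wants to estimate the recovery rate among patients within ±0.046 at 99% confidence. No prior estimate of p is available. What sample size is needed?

Conservative approach: use p = 0.5 (maximizes p(1-p) = 0.25). n = z²(0.25)/E² = 2.576²×0.25/0.046² = 784.0 → n = 784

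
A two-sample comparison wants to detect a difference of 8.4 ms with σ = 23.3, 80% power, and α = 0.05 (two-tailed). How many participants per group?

n per group = 2(z_α/2 + z_β)²σ²/d² = 2×(1.96 + 0.84)²×23.3²/8.4² = 120.6 → n = 121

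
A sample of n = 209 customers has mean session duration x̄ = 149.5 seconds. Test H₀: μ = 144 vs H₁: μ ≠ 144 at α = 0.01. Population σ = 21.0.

z = (x̄ - μ₀)/(σ/√n) = (149.5 - 144)/(21.0/√209) = 3.786. Critical value: ±2.576. Since |3.786| > 2.576, Reject H₀.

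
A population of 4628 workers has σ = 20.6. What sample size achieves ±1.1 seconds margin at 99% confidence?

Without FPC: n₀ = (2.576×20.6/1.1)² = 2327.238. With FPC: n = n₀N/(n₀+N-1) = 1548.8 → n = 1549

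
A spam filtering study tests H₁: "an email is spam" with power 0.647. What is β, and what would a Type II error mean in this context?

β = 1 - power = 1 - 0.647 = 0.353. A Type II error is failing to reject H₀ when H₀ is false (false negative) — here, failing to conclude that an email is spam when in fact it is true. Consequence: a spam email lands in the inbox.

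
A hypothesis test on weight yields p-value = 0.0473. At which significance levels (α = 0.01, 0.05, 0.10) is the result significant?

p = 0.0473. Significant at: α = 0.05, 0.1.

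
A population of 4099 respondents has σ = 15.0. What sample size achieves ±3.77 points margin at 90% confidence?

Without FPC: n₀ = (1.645×15.0/3.77)² = 42.838. With FPC: n = n₀N/(n₀+N-1) = 42.4 → n = 43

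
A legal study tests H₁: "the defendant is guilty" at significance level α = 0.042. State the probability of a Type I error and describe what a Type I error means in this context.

P(Type I error) = α = 0.042. A Type I error is rejecting H₀ when H₀ is actually true (false positive) — here, concluding that the defendant is guilty when in fact this is not the case. Consequence: convicting an innocent person.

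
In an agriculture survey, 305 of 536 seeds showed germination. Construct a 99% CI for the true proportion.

p̂ = 0.569. CI = p̂ ± z*√(p̂(1-p̂)/n) = (0.514, 0.624)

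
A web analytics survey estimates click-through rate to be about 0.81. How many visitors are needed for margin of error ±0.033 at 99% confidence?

n = z²p(1-p)/E² = 2.576²×0.81×0.19/0.033² = 937.8 → n = 938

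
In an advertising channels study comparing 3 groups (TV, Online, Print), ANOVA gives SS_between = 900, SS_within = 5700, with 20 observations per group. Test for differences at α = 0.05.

df_between = 2, df_within = 57. F = MS_between/MS_within = 450.0/100.0 = 4.5. F_crit ≈ 3.159. Reject H₀. At least one mean differs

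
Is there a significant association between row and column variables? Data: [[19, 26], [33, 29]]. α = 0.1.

χ² = 1.264. df = 1, critical = 2.706. Fail to reject H₀. No evidence of dependence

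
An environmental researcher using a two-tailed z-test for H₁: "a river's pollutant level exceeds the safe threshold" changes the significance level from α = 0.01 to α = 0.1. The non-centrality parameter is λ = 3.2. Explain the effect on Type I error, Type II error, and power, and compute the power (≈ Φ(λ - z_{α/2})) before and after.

Increasing α from 0.01 to 0.1:
• Type I error rate increases (α is the Type I rate by definition).
• Critical value moves from z_{α/2} = 2.576 to 1.645, so power = Φ(λ - z_{α/2}) goes from Φ(3.2 - 2.576) = 0.734 to Φ(3.2 - 1.645) = 0.94.
• Type II error rate β = 1 - power therefore decreases (0.266 → 0.06).
Appropriate when false negatives are costly — here, allowing unsafe pollution to continue.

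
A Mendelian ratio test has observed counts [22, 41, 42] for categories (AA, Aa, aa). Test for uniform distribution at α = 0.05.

Expected = 35 each. χ² = Σ(O-E)²/E = 7.257. df = 2, critical value = 5.991. Reject H₀.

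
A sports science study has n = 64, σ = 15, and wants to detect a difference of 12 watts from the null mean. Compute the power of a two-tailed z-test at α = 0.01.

SE = σ/√n = 15/√64 = 1.875. Non-centrality λ = d/SE = 12/1.875 = 6.4. Power ≈ Φ(λ - z_{α/2}) = Φ(6.4 - 2.576) = Φ(3.824) = 1.0.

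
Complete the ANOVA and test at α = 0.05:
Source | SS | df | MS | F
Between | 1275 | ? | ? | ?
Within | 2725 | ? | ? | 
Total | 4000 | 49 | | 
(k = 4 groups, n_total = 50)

df_between = 3, df_within = 46. MS_between = 425.0, MS_within = 59.24. F = 7.174, F_crit ≈ 2.807. Reject H₀.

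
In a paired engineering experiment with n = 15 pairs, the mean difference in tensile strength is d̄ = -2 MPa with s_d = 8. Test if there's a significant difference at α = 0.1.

t = d̄/(s_d/√n) = -2/(8/√15) = -0.968. df = 14, critical t = ±1.761. Fail to reject H₀.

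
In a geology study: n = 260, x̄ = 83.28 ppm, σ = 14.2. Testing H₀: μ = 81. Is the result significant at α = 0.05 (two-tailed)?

z = (83.28 - 81)/(14.2/√260) = 2.589. Since |z| > 1.96, significant at α = 0.05.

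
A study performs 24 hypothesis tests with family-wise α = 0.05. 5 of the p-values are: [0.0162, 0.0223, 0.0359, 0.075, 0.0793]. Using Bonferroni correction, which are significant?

Bonferroni α = 0.05/24 = 0.00208. None of the given p-values are significant.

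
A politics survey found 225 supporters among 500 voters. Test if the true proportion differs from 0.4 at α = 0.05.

p̂ = 0.45, p₀ = 0.4. z = (p̂ - p₀)/√(p₀(1-p₀)/n) = 2.282. Critical: ±1.96. Reject H₀.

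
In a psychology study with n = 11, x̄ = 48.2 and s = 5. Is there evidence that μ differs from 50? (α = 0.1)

t = (x̄ - μ₀)/(s/√n) = (48.2 - 50)/(5/√11) = -1.194. df = 10, critical t = ±1.812. Fail to reject H₀.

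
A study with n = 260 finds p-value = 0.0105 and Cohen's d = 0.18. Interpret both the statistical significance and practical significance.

Statistically significant (p = 0.0105 < 0.05). Cohen's d = 0.18 indicates a very small effect size. Both statistical and practical significance should be considered.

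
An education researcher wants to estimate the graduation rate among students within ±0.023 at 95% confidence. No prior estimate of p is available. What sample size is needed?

Conservative approach: use p = 0.5 (maximizes p(1-p) = 0.25). n = z²(0.25)/E² = 1.96²×0.25/0.023² = 1815.5 → n = 1816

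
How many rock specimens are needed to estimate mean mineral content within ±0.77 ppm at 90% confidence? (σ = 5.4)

n = (z*σ/E)² = (1.645×5.4/0.77)² = 133.1 → n = 134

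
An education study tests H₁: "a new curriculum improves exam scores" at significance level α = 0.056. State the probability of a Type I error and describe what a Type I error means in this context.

P(Type I error) = α = 0.056. A Type I error is rejecting H₀ when H₀ is actually true (false positive) — here, concluding that a new curriculum improves exam scores when in fact this is not the case. Consequence: adopting a curriculum that gives no real benefit — disruption for nothing.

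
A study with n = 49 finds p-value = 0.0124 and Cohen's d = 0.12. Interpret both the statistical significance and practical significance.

Statistically significant (p = 0.0124 < 0.05). Cohen's d = 0.12 indicates a very small effect size. Both statistical and practical significance should be considered.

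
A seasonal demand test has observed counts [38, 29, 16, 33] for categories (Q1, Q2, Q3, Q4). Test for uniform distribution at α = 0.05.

Expected = 29 each. χ² = Σ(O-E)²/E = 9.172. df = 3, critical value = 7.815. Reject H₀.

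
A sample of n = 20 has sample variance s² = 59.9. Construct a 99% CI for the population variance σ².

df = 19. χ²_{0.005} = 38.582, χ²_{0.995} = 6.844. CI for σ² = ((n-1)s²/χ²_{α/2}, (n-1)s²/χ²_{1-α/2}) = (19·59.9/38.582, 19·59.9/6.844) = (29.5, 166.29)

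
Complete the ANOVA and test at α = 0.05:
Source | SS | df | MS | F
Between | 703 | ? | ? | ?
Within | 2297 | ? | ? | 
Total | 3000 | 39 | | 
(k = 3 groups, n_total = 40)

df_between = 2, df_within = 37. MS_between = 351.5, MS_within = 62.08. F = 5.662, F_crit ≈ 3.252. Reject H₀.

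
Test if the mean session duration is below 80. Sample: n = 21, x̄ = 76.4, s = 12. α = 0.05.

t = (76.4 - 80)/(12/√21) = -1.375, df = 20. Critical t = -1.725. Fail to reject H₀.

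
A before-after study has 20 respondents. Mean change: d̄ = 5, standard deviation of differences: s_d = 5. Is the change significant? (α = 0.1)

t = d̄/(s_d/√n) = 5/(5/√20) = 4.472. df = 19, critical t = ±1.729. Reject H₀.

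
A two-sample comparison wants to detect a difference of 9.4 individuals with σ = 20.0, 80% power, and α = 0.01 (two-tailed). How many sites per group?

n per group = 2(z_α/2 + z_β)²σ²/d² = 2×(2.576 + 0.84)²×20.0²/9.4² = 105.7 → n = 106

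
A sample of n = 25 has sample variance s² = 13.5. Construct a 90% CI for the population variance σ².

df = 24. χ²_{0.05} = 36.415, χ²_{0.95} = 13.848. CI for σ² = ((n-1)s²/χ²_{α/2}, (n-1)s²/χ²_{1-α/2}) = (24·13.5/36.415, 24·13.5/13.848) = (8.9, 23.4)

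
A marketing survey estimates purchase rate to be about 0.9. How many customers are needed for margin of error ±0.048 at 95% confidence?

n = z²p(1-p)/E² = 1.96²×0.9×0.1/0.048² = 150.1 → n = 151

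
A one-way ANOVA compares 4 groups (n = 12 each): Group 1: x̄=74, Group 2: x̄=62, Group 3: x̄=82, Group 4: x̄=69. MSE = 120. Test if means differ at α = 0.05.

Grand mean = 71.75. SS_between = 2553.0, MS_between = 851.0. F = 7.092, F_crit ≈ 2.816. Reject H₀.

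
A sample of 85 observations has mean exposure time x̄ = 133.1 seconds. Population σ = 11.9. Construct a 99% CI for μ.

CI = x̄ ± z*(σ/√n) = 133.1 ± 2.576(11.9/√85) = 133.1 ± 3.32 = (129.78, 136.42)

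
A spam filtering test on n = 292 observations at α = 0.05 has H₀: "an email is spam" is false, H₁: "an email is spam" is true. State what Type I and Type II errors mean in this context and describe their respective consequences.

Type I (false positive): concluding that an email is spam when it is not — a legitimate email is sent to the spam folder and the user misses it. Type II (false negative): failing to conclude that an email is spam when it is — a spam email lands in the inbox. Which is costlier depends on domain priorities and is a judgement call rather than a statistical fact.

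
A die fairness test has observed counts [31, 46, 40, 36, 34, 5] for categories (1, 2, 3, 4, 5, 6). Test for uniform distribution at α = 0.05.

Expected = 32 each. χ² = Σ(O-E)²/E = 31.562. df = 5, critical value = 11.07. Reject H₀.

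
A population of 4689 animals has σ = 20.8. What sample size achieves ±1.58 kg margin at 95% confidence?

Without FPC: n₀ = (1.96×20.8/1.58)² = 665.771. With FPC: n = n₀N/(n₀+N-1) = 583.1 → n = 584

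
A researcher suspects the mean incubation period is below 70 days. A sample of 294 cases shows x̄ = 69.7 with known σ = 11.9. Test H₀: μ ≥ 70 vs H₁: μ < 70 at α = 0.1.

z = -0.432. Critical value: -1.28. Fail to reject H₀.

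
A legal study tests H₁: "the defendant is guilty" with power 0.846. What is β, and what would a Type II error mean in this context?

β = 1 - power = 1 - 0.846 = 0.154. A Type II error is failing to reject H₀ when H₀ is false (false negative) — here, failing to conclude that the defendant is guilty when in fact it is true. Consequence: acquitting a guilty person.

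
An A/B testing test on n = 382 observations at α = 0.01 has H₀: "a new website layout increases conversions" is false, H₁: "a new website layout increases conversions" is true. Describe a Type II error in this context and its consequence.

Type II error: failing to reject H₀ when it is false — concluding that a new website layout increases conversions is not supported when in fact it is. Consequence: discarding a layout that would have improved conversions — lost revenue.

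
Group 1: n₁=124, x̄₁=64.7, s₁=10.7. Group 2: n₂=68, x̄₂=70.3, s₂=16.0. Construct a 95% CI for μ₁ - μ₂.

Difference = -5.6. SE = √(10.7²/124 + 16.0²/68) = 2.165. CI = (-9.84, -1.36)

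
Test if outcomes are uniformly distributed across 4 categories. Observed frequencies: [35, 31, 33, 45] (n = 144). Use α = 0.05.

Expected = 36 each. χ² = Σ(O-E)²/E = 3.222. df = 3, critical value = 7.815. Fail to reject H₀.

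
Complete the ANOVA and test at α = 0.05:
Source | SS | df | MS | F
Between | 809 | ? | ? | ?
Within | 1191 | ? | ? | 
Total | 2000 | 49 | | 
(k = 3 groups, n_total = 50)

df_between = 2, df_within = 47. MS_between = 404.5, MS_within = 25.34. F = 15.963, F_crit ≈ 3.195. Reject H₀.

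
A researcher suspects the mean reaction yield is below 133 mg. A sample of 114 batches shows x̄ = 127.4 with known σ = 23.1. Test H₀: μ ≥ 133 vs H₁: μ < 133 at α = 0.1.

z = -2.588. Critical value: -1.28. Reject H₀.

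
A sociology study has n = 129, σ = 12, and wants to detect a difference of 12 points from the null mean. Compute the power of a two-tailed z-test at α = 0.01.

SE = σ/√n = 12/√129 = 1.057. Non-centrality λ = d/SE = 12/1.057 = 11.358. Power ≈ Φ(λ - z_{α/2}) = Φ(11.358 - 2.576) = Φ(8.782) = 1.0.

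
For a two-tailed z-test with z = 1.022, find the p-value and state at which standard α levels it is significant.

p = 2·P(Z > |1.022|) = 2·(1 - Φ(1.022)) ≈ 0.3068. Not significant at any standard level.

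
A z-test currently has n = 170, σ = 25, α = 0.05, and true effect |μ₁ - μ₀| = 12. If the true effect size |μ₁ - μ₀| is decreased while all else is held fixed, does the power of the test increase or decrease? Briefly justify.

Power decreases: a smaller true effect decreases the non-centrality λ = |μ₁ - μ₀|/(σ/√n).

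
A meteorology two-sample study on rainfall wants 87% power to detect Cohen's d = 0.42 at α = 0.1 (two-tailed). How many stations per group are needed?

z_{α/2} = 1.645, z_β = Φ⁻¹(0.87) = 1.126. For small effect (d = 0.42): n per group = 2(z_{α/2} + z_β)²/d² = 2(1.645 + 1.126)²/0.42² = 87.1 → 88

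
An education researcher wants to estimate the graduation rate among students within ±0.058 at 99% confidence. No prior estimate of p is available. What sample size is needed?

Conservative approach: use p = 0.5 (maximizes p(1-p) = 0.25). n = z²(0.25)/E² = 2.576²×0.25/0.058² = 493.1 → n = 494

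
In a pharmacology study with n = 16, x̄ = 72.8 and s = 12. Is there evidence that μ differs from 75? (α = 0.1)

t = (x̄ - μ₀)/(s/√n) = (72.8 - 75)/(12/√16) = -0.733. df = 15, critical t = ±1.753. Fail to reject H₀.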